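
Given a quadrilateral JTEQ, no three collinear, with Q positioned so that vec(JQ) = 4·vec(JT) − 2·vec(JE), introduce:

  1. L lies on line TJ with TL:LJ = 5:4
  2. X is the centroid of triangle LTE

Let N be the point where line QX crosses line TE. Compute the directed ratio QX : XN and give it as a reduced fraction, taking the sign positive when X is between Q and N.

Assign J = (0, 0), T = (1, 0), E = (0, 1), Q = (4, -2) — the answer is frame-independent, so this choice is without loss of generality.
1. L lies on line TJ with TL:LJ = 5:4 ⇒ L = (4/9, 0)
2. X is the centroid of triangle LTE ⇒ X = (13/27, 1/3)
line QX meets TE at N = (33/32, -1/32)
X = Q + t·(N−Q) with t = 32/27, so QX:XN = 32/27:-5/27

QX:XN = -32/5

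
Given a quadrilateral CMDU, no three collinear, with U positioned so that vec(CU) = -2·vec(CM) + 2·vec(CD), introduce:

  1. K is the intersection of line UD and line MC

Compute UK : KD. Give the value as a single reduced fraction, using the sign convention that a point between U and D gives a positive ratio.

UK:KD = -2

Work in coordinates with C = (0, 0), M = (1, 0), D = (0, 1), U = (-2, 2).
1. K is the intersection of line UD and line MC ⇒ K = (2, 0)
K = U + t·(D−U) with t = 2, so UK:KD = t:(1−t) = 2:-1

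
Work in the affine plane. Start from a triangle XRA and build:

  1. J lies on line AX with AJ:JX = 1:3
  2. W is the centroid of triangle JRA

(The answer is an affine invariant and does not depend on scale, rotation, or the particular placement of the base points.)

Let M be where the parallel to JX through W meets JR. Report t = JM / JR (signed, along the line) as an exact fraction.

t = 1/3

Set X = (0, 0), R = (1, 0), A = (0, 1); any affine frame gives the same invariant.
1. J lies on line AX with AJ:JX = 1:3 ⇒ J = (0, 3/4)
2. W is the centroid of triangle JRA ⇒ W = (1/3, 7/12)
through W parallel to JX: direction (0, -3/4); meets JR at M = (1/3, 1/2)
M = J + t·(R−J) with t = 1/3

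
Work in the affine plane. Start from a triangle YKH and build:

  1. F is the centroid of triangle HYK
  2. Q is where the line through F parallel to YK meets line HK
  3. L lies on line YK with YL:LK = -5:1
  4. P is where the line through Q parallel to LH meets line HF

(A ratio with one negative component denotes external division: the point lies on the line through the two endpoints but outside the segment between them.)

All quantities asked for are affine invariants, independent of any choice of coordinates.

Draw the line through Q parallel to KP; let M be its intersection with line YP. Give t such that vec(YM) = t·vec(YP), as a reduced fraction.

t = 22/21

Set Y = (0, 0), K = (1, 0), H = (0, 1); any affine frame gives the same invariant.
1. F is the centroid of triangle HYK ⇒ F = (1/3, 1/3)
2. Q is where the line through F parallel to YK meets line HK ⇒ Q = (2/3, 1/3)
3. L lies on line YK with YL:LK = -5:1 ⇒ L = (5/4, 0)
4. P is where the line through Q parallel to LH meets line HF ⇒ P = (1/9, 7/9)
through Q parallel to KP: direction (-8/9, 7/9); meets YP at M = (22/189, 22/27)
M = Y + t·(P−Y) with t = 22/21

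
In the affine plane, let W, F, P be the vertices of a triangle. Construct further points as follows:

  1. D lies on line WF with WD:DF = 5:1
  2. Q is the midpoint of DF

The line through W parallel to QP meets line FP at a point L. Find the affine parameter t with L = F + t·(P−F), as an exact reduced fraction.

Set W = (0, 0), F = (1, 0), P = (0, 1); any affine frame gives the same invariant.
1. D lies on line WF with WD:DF = 5:1 ⇒ D = (5/6, 0)
2. Q is the midpoint of DF ⇒ Q = (11/12, 0)
through W parallel to QP: direction (-11/12, 1); meets FP at L = (-11, 12)
L = F + t·(P−F) with t = 12

t = 12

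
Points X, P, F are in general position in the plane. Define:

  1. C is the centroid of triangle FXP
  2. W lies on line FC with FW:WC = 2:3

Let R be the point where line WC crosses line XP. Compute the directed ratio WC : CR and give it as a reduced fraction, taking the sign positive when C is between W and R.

WC:CR = 6/5

Assign X = (0, 0), P = (1, 0), F = (0, 1) — the answer is frame-independent, so this choice is without loss of generality.
1. C is the centroid of triangle FXP ⇒ C = (1/3, 1/3)
2. W lies on line FC with FW:WC = 2:3 ⇒ W = (2/15, 11/15)
line WC meets XP at R = (1/2, 0)
C = W + t·(R−W) with t = 6/11, so WC:CR = 6/11:5/11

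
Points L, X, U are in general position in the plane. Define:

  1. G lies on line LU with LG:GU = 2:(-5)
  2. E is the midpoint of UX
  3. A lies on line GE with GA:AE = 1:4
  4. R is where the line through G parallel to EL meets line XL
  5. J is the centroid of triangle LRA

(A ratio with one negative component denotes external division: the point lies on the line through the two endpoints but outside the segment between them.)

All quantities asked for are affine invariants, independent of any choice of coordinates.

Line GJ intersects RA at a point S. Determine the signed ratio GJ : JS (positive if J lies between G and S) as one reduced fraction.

GJ:JS = -25/13

Work in coordinates with L = (0, 0), X = (1, 0), U = (0, 1).
1. G lies on line LU with LG:GU = 2:(-5) ⇒ G = (0, -2/3)
2. E is the midpoint of UX ⇒ E = (1/2, 1/2)
3. A lies on line GE with GA:AE = 1:4 ⇒ A = (1/10, -13/30)
4. R is where the line through G parallel to EL meets line XL ⇒ R = (2/3, 0)
5. J is the centroid of triangle LRA ⇒ J = (23/90, -13/90)
line GJ meets RA at S = (46/375, -52/125)
J = G + t·(S−G) with t = 25/12, so GJ:JS = 25/12:-13/12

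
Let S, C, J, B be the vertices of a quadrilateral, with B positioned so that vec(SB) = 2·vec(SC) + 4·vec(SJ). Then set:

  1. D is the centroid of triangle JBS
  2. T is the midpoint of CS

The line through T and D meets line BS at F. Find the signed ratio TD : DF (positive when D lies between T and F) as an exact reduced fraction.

Set S = (0, 0), C = (1, 0), J = (0, 1), B = (2, 4); any affine frame gives the same invariant.
1. D is the centroid of triangle JBS ⇒ D = (2/3, 5/3)
2. T is the midpoint of CS ⇒ T = (1/2, 0)
line TD meets BS at F = (5/8, 5/4)
D = T + t·(F−T) with t = 4/3, so TD:DF = 4/3:-1/3

TD:DF = -4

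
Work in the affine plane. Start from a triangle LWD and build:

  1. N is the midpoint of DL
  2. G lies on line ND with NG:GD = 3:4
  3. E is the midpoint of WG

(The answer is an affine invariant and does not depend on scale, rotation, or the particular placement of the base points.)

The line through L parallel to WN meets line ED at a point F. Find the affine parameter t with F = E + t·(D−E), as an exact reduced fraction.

Choose coordinates L = (0, 0), W = (1, 0), D = (0, 1).
1. N is the midpoint of DL ⇒ N = (0, 1/2)
2. G lies on line ND with NG:GD = 3:4 ⇒ G = (0, 5/7)
3. E is the midpoint of WG ⇒ E = (1/2, 5/14)
through L parallel to WN: direction (-1, 1/2); meets ED at F = (14/11, -7/11)
F = E + t·(D−E) with t = -17/11

t = -17/11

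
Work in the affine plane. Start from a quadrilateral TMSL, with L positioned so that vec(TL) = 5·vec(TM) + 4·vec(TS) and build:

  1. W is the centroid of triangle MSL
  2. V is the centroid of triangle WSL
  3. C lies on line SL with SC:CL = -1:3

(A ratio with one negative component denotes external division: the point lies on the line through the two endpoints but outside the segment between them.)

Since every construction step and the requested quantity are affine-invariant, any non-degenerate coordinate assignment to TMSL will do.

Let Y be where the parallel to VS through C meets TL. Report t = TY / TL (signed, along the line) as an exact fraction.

t = 17/29

Choose coordinates T = (0, 0), M = (1, 0), S = (0, 1), L = (5, 4).
1. W is the centroid of triangle MSL ⇒ W = (2, 5/3)
2. V is the centroid of triangle WSL ⇒ V = (7/3, 20/9)
3. C lies on line SL with SC:CL = -1:3 ⇒ C = (-5/2, -1/2)
through C parallel to VS: direction (-7/3, -11/9); meets TL at Y = (85/29, 68/29)
Y = T + t·(L−T) with t = 17/29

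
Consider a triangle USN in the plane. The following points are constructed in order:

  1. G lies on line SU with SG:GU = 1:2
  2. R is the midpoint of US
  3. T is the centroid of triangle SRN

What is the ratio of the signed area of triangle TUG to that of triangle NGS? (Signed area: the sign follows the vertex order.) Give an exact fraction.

Assign U = (0, 0), S = (1, 0), N = (0, 1) — the answer is frame-independent, so this choice is without loss of generality.
1. G lies on line SU with SG:GU = 1:2 ⇒ G = (2/3, 0)
2. R is the midpoint of US ⇒ R = (1/2, 0)
3. T is the centroid of triangle SRN ⇒ T = (1/2, 1/3)
2·[TUG] = 2/9, 2·[NGS] = 1/3
[TUG]:[NGS] = 2/9:1/3 = 2/3

[TUG]:[NGS] = 2/3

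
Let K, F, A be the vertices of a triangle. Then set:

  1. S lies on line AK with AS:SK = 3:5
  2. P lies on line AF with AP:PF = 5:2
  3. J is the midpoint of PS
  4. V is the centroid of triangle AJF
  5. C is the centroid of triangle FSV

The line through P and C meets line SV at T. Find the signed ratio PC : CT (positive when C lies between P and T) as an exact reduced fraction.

PC:CT = 1/8

Work in coordinates with K = (0, 0), F = (1, 0), A = (0, 1).
1. S lies on line AK with AS:SK = 3:5 ⇒ S = (0, 5/8)
2. P lies on line AF with AP:PF = 5:2 ⇒ P = (5/7, 2/7)
3. J is the midpoint of PS ⇒ J = (5/14, 51/112)
4. V is the centroid of triangle AJF ⇒ V = (19/42, 163/336)
5. C is the centroid of triangle FSV ⇒ C = (61/126, 373/1008)
line PC meets SV at T = (-19/14, 117/112)
C = P + t·(T−P) with t = 1/9, so PC:CT = 1/9:8/9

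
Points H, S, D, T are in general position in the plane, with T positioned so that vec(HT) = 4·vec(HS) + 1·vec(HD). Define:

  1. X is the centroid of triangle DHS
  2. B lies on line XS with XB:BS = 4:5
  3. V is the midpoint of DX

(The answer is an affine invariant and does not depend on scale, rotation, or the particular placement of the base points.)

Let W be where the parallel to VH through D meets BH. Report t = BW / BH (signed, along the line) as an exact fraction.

t = 10/7

Choose coordinates H = (0, 0), S = (1, 0), D = (0, 1), T = (4, 1).
1. X is the centroid of triangle DHS ⇒ X = (1/3, 1/3)
2. B lies on line XS with XB:BS = 4:5 ⇒ B = (17/27, 5/27)
3. V is the midpoint of DX ⇒ V = (1/6, 2/3)
through D parallel to VH: direction (-1/6, -2/3); meets BH at W = (-17/63, -5/63)
W = B + t·(H−B) with t = 10/7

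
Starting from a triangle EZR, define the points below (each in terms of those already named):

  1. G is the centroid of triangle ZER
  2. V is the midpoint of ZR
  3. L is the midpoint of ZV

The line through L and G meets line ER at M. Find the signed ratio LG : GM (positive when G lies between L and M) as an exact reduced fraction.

Set E = (0, 0), Z = (1, 0), R = (0, 1); any affine frame gives the same invariant.
1. G is the centroid of triangle ZER ⇒ G = (1/3, 1/3)
2. V is the midpoint of ZR ⇒ V = (1/2, 1/2)
3. L is the midpoint of ZV ⇒ L = (3/4, 1/4)
line LG meets ER at M = (0, 2/5)
G = L + t·(M−L) with t = 5/9, so LG:GM = 5/9:4/9

LG:GM = 5/4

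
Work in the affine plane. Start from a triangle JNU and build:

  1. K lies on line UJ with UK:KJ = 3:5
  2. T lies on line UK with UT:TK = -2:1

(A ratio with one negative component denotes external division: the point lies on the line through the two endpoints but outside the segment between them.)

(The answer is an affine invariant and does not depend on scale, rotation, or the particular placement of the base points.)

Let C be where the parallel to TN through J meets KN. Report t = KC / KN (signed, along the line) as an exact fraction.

Work in coordinates with J = (0, 0), N = (1, 0), U = (0, 1).
1. K lies on line UJ with UK:KJ = 3:5 ⇒ K = (0, 5/8)
2. T lies on line UK with UT:TK = -2:1 ⇒ T = (0, 1/4)
through J parallel to TN: direction (1, -1/4); meets KN at C = (5/3, -5/12)
C = K + t·(N−K) with t = 5/3

t = 5/3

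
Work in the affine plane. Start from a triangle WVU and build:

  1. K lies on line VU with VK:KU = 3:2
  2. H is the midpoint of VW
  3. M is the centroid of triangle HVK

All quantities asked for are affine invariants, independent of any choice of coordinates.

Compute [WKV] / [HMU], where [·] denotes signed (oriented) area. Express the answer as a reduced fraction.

Work in coordinates with W = (0, 0), V = (1, 0), U = (0, 1).
1. K lies on line VU with VK:KU = 3:2 ⇒ K = (2/5, 3/5)
2. H is the midpoint of VW ⇒ H = (1/2, 0)
3. M is the centroid of triangle HVK ⇒ M = (19/30, 1/5)
2·[WKV] = -3/5, 2·[HMU] = 7/30
[WKV]:[HMU] = -3/5:7/30 = -18/7

[WKV]:[HMU] = -18/7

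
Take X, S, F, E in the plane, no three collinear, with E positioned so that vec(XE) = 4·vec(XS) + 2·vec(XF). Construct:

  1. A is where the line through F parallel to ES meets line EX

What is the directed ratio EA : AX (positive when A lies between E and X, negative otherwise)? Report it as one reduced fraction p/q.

EA:AX = -5/3

Set X = (0, 0), S = (1, 0), F = (0, 1), E = (4, 2); any affine frame gives the same invariant.
1. A is where the line through F parallel to ES meets line EX ⇒ A = (-6, -3)
A = E + t·(X−E) with t = 5/2, so EA:AX = t:(1−t) = 5/2:-3/2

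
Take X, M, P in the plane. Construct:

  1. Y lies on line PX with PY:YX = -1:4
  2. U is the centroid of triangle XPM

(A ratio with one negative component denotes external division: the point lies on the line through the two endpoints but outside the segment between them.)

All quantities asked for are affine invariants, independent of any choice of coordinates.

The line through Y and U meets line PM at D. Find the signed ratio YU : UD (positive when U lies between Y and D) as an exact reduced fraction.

Assign X = (0, 0), M = (1, 0), P = (0, 1) — the answer is frame-independent, so this choice is without loss of generality.
1. Y lies on line PX with PY:YX = -1:4 ⇒ Y = (0, 4/3)
2. U is the centroid of triangle XPM ⇒ U = (1/3, 1/3)
line YU meets PM at D = (1/6, 5/6)
U = Y + t·(D−Y) with t = 2, so YU:UD = 2:-1

YU:UD = -2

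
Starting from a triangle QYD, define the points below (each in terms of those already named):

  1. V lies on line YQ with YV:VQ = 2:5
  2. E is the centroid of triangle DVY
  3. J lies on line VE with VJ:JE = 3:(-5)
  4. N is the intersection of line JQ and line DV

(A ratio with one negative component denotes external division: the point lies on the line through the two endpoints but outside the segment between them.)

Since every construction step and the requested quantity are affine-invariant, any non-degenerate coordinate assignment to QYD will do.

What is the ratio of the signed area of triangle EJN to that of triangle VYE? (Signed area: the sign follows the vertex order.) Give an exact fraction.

[EJN]:[VYE] = 25/16

Choose coordinates Q = (0, 0), Y = (1, 0), D = (0, 1).
1. V lies on line YQ with YV:VQ = 2:5 ⇒ V = (5/7, 0)
2. E is the centroid of triangle DVY ⇒ E = (4/7, 1/3)
3. J lies on line VE with VJ:JE = 3:(-5) ⇒ J = (13/14, -1/2)
4. N is the intersection of line JQ and line DV ⇒ N = (65/56, -5/8)
2·[EJN] = 25/168, 2·[VYE] = 2/21
[EJN]:[VYE] = 25/168:2/21 = 25/16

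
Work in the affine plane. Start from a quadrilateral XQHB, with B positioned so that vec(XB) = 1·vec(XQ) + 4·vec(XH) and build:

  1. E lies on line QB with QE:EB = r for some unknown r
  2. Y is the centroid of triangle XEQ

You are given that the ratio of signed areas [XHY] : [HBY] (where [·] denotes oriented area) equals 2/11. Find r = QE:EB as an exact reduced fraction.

Work in coordinates with X = (0, 0), Q = (1, 0), H = (0, 1), B = (1, 4).
1. With QE:EB = r, write λ = r/(r+1) so E = Q + λ·(B−Q); E is affine-linear in λ
2. Y is the centroid of triangle XEQ ⇒ Y is an affine combination of earlier points and hence also affine-linear in λ
Every point depending on E is an affine combination of E and λ-independent points, so each such coordinate is linear in λ; the λ² term in each signed area is a multiple of (B−Q)×(B−Q) = 0, so 2·[XHY] and 2·[HBY] are each linear in λ. Evaluating at λ=0 and λ=1:
  2·[XHY] = -2/3,   2·[HBY] = 4/3·λ − 3
So [XHY]:[HBY] = (-2/3) / (4/3·λ − 3). Setting this equal to 2/11:
  -2/3 = 2/11·(4/3·λ − 3)  ⇒  λ = -1/2
Then r = λ/(1−λ) = (-1/2)/(3/2) = -1/3. Check: with r = -1/3, E = (1, -2) and [XHY]:[HBY] = 2/11 as required.

r = -1/3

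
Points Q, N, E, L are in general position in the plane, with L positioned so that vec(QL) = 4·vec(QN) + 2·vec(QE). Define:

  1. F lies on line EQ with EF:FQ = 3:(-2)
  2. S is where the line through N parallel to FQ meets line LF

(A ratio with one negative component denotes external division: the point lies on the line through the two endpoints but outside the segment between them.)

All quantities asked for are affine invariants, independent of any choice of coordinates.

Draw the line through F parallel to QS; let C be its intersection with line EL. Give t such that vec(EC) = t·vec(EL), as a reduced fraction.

Choose coordinates Q = (0, 0), N = (1, 0), E = (0, 1), L = (4, 2).
1. F lies on line EQ with EF:FQ = 3:(-2) ⇒ F = (0, -2)
2. S is where the line through N parallel to FQ meets line LF ⇒ S = (1, -1)
through F parallel to QS: direction (1, -1); meets EL at C = (-12/5, 2/5)
C = E + t·(L−E) with t = -3/5

t = -3/5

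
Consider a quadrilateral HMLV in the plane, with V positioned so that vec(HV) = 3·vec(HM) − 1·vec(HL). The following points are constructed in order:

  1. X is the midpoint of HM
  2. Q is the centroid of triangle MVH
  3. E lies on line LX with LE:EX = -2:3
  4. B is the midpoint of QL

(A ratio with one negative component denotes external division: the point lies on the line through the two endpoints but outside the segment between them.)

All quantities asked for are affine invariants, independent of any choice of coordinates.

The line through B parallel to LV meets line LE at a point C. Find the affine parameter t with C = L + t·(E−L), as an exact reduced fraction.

t = -1/6

Work in coordinates with H = (0, 0), M = (1, 0), L = (0, 1), V = (3, -1).
1. X is the midpoint of HM ⇒ X = (1/2, 0)
2. Q is the centroid of triangle MVH ⇒ Q = (4/3, -1/3)
3. E lies on line LX with LE:EX = -2:3 ⇒ E = (-1, 3)
4. B is the midpoint of QL ⇒ B = (2/3, 1/3)
through B parallel to LV: direction (3, -2); meets LE at C = (1/6, 2/3)
C = L + t·(E−L) with t = -1/6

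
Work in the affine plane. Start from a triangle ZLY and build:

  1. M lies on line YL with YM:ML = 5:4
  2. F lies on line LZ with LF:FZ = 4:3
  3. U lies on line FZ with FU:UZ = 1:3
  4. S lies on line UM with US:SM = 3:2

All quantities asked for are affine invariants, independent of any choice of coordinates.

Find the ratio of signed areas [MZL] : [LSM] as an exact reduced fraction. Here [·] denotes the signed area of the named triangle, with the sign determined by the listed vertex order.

Choose coordinates Z = (0, 0), L = (1, 0), Y = (0, 1).
1. M lies on line YL with YM:ML = 5:4 ⇒ M = (5/9, 4/9)
2. F lies on line LZ with LF:FZ = 4:3 ⇒ F = (3/7, 0)
3. U lies on line FZ with FU:UZ = 1:3 ⇒ U = (9/28, 0)
4. S lies on line UM with US:SM = 3:2 ⇒ S = (97/210, 4/15)
2·[MZL] = 4/9, 2·[LSM] = -38/315
[MZL]:[LSM] = 4/9:-38/315 = -70/19

[MZL]:[LSM] = -70/19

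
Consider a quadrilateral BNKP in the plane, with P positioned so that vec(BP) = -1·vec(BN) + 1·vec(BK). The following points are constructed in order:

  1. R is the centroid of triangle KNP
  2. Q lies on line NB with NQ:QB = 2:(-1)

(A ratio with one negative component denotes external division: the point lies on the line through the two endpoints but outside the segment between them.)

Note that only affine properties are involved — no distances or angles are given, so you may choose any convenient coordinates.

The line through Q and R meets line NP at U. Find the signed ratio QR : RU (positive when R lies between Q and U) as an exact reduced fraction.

Work in coordinates with B = (0, 0), N = (1, 0), K = (0, 1), P = (-1, 1).
1. R is the centroid of triangle KNP ⇒ R = (0, 2/3)
2. Q lies on line NB with NQ:QB = 2:(-1) ⇒ Q = (-1, 0)
line QR meets NP at U = (-1/7, 4/7)
R = Q + t·(U−Q) with t = 7/6, so QR:RU = 7/6:-1/6

QR:RU = -7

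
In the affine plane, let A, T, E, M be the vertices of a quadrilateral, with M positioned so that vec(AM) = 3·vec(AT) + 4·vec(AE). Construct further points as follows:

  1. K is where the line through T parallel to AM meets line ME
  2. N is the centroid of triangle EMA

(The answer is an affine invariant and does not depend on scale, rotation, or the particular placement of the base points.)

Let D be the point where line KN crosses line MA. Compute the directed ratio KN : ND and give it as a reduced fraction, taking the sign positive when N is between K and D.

KN:ND = -5

Choose coordinates A = (0, 0), T = (1, 0), E = (0, 1), M = (3, 4).
1. K is where the line through T parallel to AM meets line ME ⇒ K = (7, 8)
2. N is the centroid of triangle EMA ⇒ N = (1, 5/3)
line KN meets MA at D = (11/5, 44/15)
N = K + t·(D−K) with t = 5/4, so KN:ND = 5/4:-1/4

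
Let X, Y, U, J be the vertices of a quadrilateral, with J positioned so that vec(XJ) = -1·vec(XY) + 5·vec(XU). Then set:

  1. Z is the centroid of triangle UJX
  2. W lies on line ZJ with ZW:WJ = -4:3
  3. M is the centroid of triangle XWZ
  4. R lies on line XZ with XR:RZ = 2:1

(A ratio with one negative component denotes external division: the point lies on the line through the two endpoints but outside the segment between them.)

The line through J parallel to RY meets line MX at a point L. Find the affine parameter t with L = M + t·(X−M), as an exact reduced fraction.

Choose coordinates X = (0, 0), Y = (1, 0), U = (0, 1), J = (-1, 5).
1. Z is the centroid of triangle UJX ⇒ Z = (-1/3, 2)
2. W lies on line ZJ with ZW:WJ = -4:3 ⇒ W = (-3, 14)
3. M is the centroid of triangle XWZ ⇒ M = (-10/9, 16/3)
4. R lies on line XZ with XR:RZ = 2:1 ⇒ R = (-2/9, 4/3)
through J parallel to RY: direction (11/9, -4/3); meets MX at L = (-215/204, 86/17)
L = M + t·(X−M) with t = 7/136

t = 7/136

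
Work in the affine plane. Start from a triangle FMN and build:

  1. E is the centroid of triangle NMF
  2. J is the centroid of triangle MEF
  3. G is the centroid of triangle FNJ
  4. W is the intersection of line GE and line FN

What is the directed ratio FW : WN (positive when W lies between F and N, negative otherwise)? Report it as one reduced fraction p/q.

FW:WN = 2/3

Assign F = (0, 0), M = (1, 0), N = (0, 1) — the answer is frame-independent, so this choice is without loss of generality.
1. E is the centroid of triangle NMF ⇒ E = (1/3, 1/3)
2. J is the centroid of triangle MEF ⇒ J = (4/9, 1/9)
3. G is the centroid of triangle FNJ ⇒ G = (4/27, 10/27)
4. W is the intersection of line GE and line FN ⇒ W = (0, 2/5)
W = F + t·(N−F) with t = 2/5, so FW:WN = t:(1−t) = 2/5:3/5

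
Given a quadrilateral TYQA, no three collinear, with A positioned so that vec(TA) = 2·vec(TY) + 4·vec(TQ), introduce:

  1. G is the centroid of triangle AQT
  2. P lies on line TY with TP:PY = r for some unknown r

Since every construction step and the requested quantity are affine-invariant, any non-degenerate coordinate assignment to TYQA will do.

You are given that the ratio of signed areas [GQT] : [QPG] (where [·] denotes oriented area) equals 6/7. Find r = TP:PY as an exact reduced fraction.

Work in coordinates with T = (0, 0), Y = (1, 0), Q = (0, 1), A = (2, 4).
1. G is the centroid of triangle AQT ⇒ G = (2/3, 5/3)
2. With TP:PY = r, write λ = r/(r+1) so P = T + λ·(Y−T); P is affine-linear in λ
Every point depending on P is an affine combination of P and λ-independent points, so each such coordinate is linear in λ; the λ² term in each signed area is a multiple of (Y−T)×(Y−T) = 0, so 2·[GQT] and 2·[QPG] are each linear in λ. Evaluating at λ=0 and λ=1:
  2·[GQT] = 2/3,   2·[QPG] = 2/3·λ + 2/3
So [GQT]:[QPG] = (2/3) / (2/3·λ + 2/3). Setting this equal to 6/7:
  2/3 = 6/7·(2/3·λ + 2/3)  ⇒  λ = 1/6
Then r = λ/(1−λ) = (1/6)/(5/6) = 1/5. Check: with r = 1/5, P = (1/6, 0) and [GQT]:[QPG] = 6/7 as required.

r = 1/5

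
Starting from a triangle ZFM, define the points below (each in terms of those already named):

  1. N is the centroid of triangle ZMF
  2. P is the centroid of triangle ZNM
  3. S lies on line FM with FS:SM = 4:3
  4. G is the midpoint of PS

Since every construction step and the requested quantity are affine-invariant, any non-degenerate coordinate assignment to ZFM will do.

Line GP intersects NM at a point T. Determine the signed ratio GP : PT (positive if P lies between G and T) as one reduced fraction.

Work in coordinates with Z = (0, 0), F = (1, 0), M = (0, 1).
1. N is the centroid of triangle ZMF ⇒ N = (1/3, 1/3)
2. P is the centroid of triangle ZNM ⇒ P = (1/9, 4/9)
3. S lies on line FM with FS:SM = 4:3 ⇒ S = (3/7, 4/7)
4. G is the midpoint of PS ⇒ G = (17/63, 32/63)
line GP meets NM at T = (1/4, 1/2)
P = G + t·(T−G) with t = 8, so GP:PT = 8:-7

GP:PT = -8/7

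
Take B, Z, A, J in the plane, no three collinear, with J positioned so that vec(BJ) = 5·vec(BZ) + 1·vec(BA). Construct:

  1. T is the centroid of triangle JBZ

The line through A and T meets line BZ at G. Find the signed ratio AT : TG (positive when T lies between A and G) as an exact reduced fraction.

Work in coordinates with B = (0, 0), Z = (1, 0), A = (0, 1), J = (5, 1).
1. T is the centroid of triangle JBZ ⇒ T = (2, 1/3)
line AT meets BZ at G = (3, 0)
T = A + t·(G−A) with t = 2/3, so AT:TG = 2/3:1/3

AT:TG = 2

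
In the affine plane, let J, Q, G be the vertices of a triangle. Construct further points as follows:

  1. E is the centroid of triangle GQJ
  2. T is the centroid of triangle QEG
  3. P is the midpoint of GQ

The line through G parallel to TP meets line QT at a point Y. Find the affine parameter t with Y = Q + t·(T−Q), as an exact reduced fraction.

t = 2

Choose coordinates J = (0, 0), Q = (1, 0), G = (0, 1).
1. E is the centroid of triangle GQJ ⇒ E = (1/3, 1/3)
2. T is the centroid of triangle QEG ⇒ T = (4/9, 4/9)
3. P is the midpoint of GQ ⇒ P = (1/2, 1/2)
through G parallel to TP: direction (1/18, 1/18); meets QT at Y = (-1/9, 8/9)
Y = Q + t·(T−Q) with t = 2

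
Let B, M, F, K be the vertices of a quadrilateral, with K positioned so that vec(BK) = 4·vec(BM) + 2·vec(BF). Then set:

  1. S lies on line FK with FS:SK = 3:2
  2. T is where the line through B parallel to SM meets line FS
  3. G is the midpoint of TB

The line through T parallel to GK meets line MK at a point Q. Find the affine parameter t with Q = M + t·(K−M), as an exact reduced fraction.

t = 53/35

Assign B = (0, 0), M = (1, 0), F = (0, 1), K = (4, 2) — the answer is frame-independent, so this choice is without loss of generality.
1. S lies on line FK with FS:SK = 3:2 ⇒ S = (12/5, 8/5)
2. T is where the line through B parallel to SM meets line FS ⇒ T = (28/25, 32/25)
3. G is the midpoint of TB ⇒ G = (14/25, 16/25)
through T parallel to GK: direction (86/25, 34/25); meets MK at Q = (194/35, 106/35)
Q = M + t·(K−M) with t = 53/35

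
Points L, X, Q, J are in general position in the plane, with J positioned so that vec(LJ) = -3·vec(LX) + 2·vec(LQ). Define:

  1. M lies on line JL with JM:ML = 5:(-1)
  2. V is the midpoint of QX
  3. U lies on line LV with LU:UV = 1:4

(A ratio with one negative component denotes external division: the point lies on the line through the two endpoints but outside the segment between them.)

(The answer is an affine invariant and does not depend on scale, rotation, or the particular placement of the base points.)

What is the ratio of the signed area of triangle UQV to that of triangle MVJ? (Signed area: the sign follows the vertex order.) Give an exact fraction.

[UQV]:[MVJ] = -16/125

Choose coordinates L = (0, 0), X = (1, 0), Q = (0, 1), J = (-3, 2).
1. M lies on line JL with JM:ML = 5:(-1) ⇒ M = (3/4, -1/2)
2. V is the midpoint of QX ⇒ V = (1/2, 1/2)
3. U lies on line LV with LU:UV = 1:4 ⇒ U = (1/10, 1/10)
2·[UQV] = -2/5, 2·[MVJ] = 25/8
[UQV]:[MVJ] = -2/5:25/8 = -16/125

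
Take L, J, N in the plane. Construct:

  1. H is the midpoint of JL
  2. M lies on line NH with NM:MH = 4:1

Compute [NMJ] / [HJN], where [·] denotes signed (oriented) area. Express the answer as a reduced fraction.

[NMJ]:[HJN] = 4/5

Choose coordinates L = (0, 0), J = (1, 0), N = (0, 1).
1. H is the midpoint of JL ⇒ H = (1/2, 0)
2. M lies on line NH with NM:MH = 4:1 ⇒ M = (2/5, 1/5)
2·[NMJ] = 2/5, 2·[HJN] = 1/2
[NMJ]:[HJN] = 2/5:1/2 = 4/5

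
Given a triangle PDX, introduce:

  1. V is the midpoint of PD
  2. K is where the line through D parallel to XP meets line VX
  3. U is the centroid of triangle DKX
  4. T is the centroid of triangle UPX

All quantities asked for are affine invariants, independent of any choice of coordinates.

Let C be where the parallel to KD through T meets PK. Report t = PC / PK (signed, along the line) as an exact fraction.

t = 2/9

Assign P = (0, 0), D = (1, 0), X = (0, 1) — the answer is frame-independent, so this choice is without loss of generality.
1. V is the midpoint of PD ⇒ V = (1/2, 0)
2. K is where the line through D parallel to XP meets line VX ⇒ K = (1, -1)
3. U is the centroid of triangle DKX ⇒ U = (2/3, 0)
4. T is the centroid of triangle UPX ⇒ T = (2/9, 1/3)
through T parallel to KD: direction (0, 1); meets PK at C = (2/9, -2/9)
C = P + t·(K−P) with t = 2/9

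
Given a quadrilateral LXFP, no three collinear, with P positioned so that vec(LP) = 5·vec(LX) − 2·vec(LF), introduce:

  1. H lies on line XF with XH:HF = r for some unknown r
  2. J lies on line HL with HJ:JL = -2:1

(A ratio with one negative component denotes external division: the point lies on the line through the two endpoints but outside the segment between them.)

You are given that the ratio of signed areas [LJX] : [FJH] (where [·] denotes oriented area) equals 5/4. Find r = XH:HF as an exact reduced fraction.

r = 5/2

Assign L = (0, 0), X = (1, 0), F = (0, 1), P = (5, -2) — the answer is frame-independent, so this choice is without loss of generality.
1. With XH:HF = r, write λ = r/(r+1) so H = X + λ·(F−X); H is affine-linear in λ
2. J lies on line HL with HJ:JL = -2:1 ⇒ J is an affine combination of earlier points and hence also affine-linear in λ
Every point depending on H is an affine combination of H and λ-independent points, so each such coordinate is linear in λ; the λ² term in each signed area is a multiple of (F−X)×(F−X) = 0, so 2·[LJX] and 2·[FJH] are each linear in λ. Evaluating at λ=0 and λ=1:
  2·[LJX] = λ,   2·[FJH] = -2·λ + 2
So [LJX]:[FJH] = (λ) / (-2·λ + 2). Setting this equal to 5/4:
  λ = 5/4·(-2·λ + 2)  ⇒  λ = 5/7
Then r = λ/(1−λ) = (5/7)/(2/7) = 5/2. Check: with r = 5/2, H = (2/7, 5/7) and [LJX]:[FJH] = 5/4 as required.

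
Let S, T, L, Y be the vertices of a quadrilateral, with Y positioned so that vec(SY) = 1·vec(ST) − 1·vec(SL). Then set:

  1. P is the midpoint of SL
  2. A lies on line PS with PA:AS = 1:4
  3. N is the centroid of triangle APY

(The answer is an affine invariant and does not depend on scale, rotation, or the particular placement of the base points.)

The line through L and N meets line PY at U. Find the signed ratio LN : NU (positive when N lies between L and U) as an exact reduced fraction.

Set S = (0, 0), T = (1, 0), L = (0, 1), Y = (1, -1); any affine frame gives the same invariant.
1. P is the midpoint of SL ⇒ P = (0, 1/2)
2. A lies on line PS with PA:AS = 1:4 ⇒ A = (0, 2/5)
3. N is the centroid of triangle APY ⇒ N = (1/3, -1/30)
line LN meets PY at U = (5/16, 1/32)
N = L + t·(U−L) with t = 16/15, so LN:NU = 16/15:-1/15

LN:NU = -16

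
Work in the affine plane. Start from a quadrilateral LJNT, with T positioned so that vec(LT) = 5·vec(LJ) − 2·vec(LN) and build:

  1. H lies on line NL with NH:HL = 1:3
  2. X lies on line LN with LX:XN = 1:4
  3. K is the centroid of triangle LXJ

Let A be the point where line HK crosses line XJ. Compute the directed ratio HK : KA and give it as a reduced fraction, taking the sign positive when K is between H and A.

Assign L = (0, 0), J = (1, 0), N = (0, 1), T = (5, -2) — the answer is frame-independent, so this choice is without loss of generality.
1. H lies on line NL with NH:HL = 1:3 ⇒ H = (0, 3/4)
2. X lies on line LN with LX:XN = 1:4 ⇒ X = (0, 1/5)
3. K is the centroid of triangle LXJ ⇒ K = (1/3, 1/15)
line HK meets XJ at A = (11/37, 26/185)
K = H + t·(A−H) with t = 37/33, so HK:KA = 37/33:-4/33

HK:KA = -37/4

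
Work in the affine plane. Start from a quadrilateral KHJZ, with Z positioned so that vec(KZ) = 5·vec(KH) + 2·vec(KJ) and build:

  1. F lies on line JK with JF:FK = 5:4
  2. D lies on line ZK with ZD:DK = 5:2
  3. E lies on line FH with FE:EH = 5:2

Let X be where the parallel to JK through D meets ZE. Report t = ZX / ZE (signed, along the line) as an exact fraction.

t = 5/6

Assign K = (0, 0), H = (1, 0), J = (0, 1), Z = (5, 2) — the answer is frame-independent, so this choice is without loss of generality.
1. F lies on line JK with JF:FK = 5:4 ⇒ F = (0, 4/9)
2. D lies on line ZK with ZD:DK = 5:2 ⇒ D = (10/7, 4/7)
3. E lies on line FH with FE:EH = 5:2 ⇒ E = (5/7, 8/63)
through D parallel to JK: direction (0, -1); meets ZE at X = (10/7, 83/189)
X = Z + t·(E−Z) with t = 5/6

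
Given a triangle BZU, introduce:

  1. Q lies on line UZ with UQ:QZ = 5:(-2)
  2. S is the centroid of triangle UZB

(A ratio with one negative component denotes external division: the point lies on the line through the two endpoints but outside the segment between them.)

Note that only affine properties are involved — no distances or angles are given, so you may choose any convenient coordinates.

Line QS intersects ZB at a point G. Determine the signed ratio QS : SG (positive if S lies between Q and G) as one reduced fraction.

QS:SG = -3

Choose coordinates B = (0, 0), Z = (1, 0), U = (0, 1).
1. Q lies on line UZ with UQ:QZ = 5:(-2) ⇒ Q = (5/3, -2/3)
2. S is the centroid of triangle UZB ⇒ S = (1/3, 1/3)
line QS meets ZB at G = (7/9, 0)
S = Q + t·(G−Q) with t = 3/2, so QS:SG = 3/2:-1/2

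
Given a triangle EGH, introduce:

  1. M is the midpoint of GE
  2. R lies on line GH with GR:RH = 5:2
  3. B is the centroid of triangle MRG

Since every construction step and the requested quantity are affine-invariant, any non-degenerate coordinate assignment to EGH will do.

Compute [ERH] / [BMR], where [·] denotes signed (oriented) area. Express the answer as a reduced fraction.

[ERH]:[BMR] = -12/5

Work in coordinates with E = (0, 0), G = (1, 0), H = (0, 1).
1. M is the midpoint of GE ⇒ M = (1/2, 0)
2. R lies on line GH with GR:RH = 5:2 ⇒ R = (2/7, 5/7)
3. B is the centroid of triangle MRG ⇒ B = (25/42, 5/21)
2·[ERH] = 2/7, 2·[BMR] = -5/42
[ERH]:[BMR] = 2/7:-5/42 = -12/5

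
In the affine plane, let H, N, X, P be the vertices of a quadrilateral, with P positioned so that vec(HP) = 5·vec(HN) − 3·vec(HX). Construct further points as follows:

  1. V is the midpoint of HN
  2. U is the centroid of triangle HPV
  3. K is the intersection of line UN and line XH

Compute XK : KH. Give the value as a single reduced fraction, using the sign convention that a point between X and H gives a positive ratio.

XK:KH = -1/6

Work in coordinates with H = (0, 0), N = (1, 0), X = (0, 1), P = (5, -3).
1. V is the midpoint of HN ⇒ V = (1/2, 0)
2. U is the centroid of triangle HPV ⇒ U = (11/6, -1)
3. K is the intersection of line UN and line XH ⇒ K = (0, 6/5)
K = X + t·(H−X) with t = -1/5, so XK:KH = t:(1−t) = -1/5:6/5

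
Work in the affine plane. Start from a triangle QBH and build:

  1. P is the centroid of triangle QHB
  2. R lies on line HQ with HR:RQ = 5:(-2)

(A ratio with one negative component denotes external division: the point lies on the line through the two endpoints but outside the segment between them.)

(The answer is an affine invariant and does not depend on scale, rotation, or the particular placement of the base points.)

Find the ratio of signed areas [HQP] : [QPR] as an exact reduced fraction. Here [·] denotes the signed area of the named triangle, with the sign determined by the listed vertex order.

Work in coordinates with Q = (0, 0), B = (1, 0), H = (0, 1).
1. P is the centroid of triangle QHB ⇒ P = (1/3, 1/3)
2. R lies on line HQ with HR:RQ = 5:(-2) ⇒ R = (0, -2/3)
2·[HQP] = 1/3, 2·[QPR] = -2/9
[HQP]:[QPR] = 1/3:-2/9 = -3/2

[HQP]:[QPR] = -3/2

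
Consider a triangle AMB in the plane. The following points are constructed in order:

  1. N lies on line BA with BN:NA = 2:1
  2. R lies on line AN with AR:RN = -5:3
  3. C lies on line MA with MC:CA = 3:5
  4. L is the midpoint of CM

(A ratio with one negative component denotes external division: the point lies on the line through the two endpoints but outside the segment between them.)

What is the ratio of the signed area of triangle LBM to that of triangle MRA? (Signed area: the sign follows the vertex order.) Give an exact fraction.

[LBM]:[MRA] = -9/40

Set A = (0, 0), M = (1, 0), B = (0, 1); any affine frame gives the same invariant.
1. N lies on line BA with BN:NA = 2:1 ⇒ N = (0, 1/3)
2. R lies on line AN with AR:RN = -5:3 ⇒ R = (0, 5/6)
3. C lies on line MA with MC:CA = 3:5 ⇒ C = (5/8, 0)
4. L is the midpoint of CM ⇒ L = (13/16, 0)
2·[LBM] = -3/16, 2·[MRA] = 5/6
[LBM]:[MRA] = -3/16:5/6 = -9/40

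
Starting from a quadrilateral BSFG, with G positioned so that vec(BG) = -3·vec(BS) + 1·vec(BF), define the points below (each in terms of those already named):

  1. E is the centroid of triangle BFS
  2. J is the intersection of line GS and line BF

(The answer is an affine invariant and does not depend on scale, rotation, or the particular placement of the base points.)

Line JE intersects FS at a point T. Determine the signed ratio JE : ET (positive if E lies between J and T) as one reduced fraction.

JE:ET = 5/4

Set B = (0, 0), S = (1, 0), F = (0, 1), G = (-3, 1); any affine frame gives the same invariant.
1. E is the centroid of triangle BFS ⇒ E = (1/3, 1/3)
2. J is the intersection of line GS and line BF ⇒ J = (0, 1/4)
line JE meets FS at T = (3/5, 2/5)
E = J + t·(T−J) with t = 5/9, so JE:ET = 5/9:4/9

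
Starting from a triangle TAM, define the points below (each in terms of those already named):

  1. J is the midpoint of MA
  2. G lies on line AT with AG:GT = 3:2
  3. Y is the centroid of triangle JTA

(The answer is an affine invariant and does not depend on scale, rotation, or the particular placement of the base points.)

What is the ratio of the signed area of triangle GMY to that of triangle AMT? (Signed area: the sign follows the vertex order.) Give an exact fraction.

[GMY]:[AMT] = -1/6

Work in coordinates with T = (0, 0), A = (1, 0), M = (0, 1).
1. J is the midpoint of MA ⇒ J = (1/2, 1/2)
2. G lies on line AT with AG:GT = 3:2 ⇒ G = (2/5, 0)
3. Y is the centroid of triangle JTA ⇒ Y = (1/2, 1/6)
2·[GMY] = -1/6, 2·[AMT] = 1
[GMY]:[AMT] = -1/6:1 = -1/6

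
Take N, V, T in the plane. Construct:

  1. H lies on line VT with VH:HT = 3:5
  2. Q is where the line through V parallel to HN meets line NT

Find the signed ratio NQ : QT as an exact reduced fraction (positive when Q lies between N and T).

NQ:QT = -3/8

Set N = (0, 0), V = (1, 0), T = (0, 1); any affine frame gives the same invariant.
1. H lies on line VT with VH:HT = 3:5 ⇒ H = (5/8, 3/8)
2. Q is where the line through V parallel to HN meets line NT ⇒ Q = (0, -3/5)
Q = N + t·(T−N) with t = -3/5, so NQ:QT = t:(1−t) = -3/5:8/5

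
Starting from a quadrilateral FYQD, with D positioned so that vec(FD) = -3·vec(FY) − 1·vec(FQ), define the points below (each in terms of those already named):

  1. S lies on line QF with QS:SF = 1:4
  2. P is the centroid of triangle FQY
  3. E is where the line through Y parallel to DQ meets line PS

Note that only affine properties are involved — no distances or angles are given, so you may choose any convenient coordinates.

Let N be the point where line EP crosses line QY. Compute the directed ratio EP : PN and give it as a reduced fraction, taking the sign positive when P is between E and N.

EP:PN = 14/31

Set F = (0, 0), Y = (1, 0), Q = (0, 1), D = (-3, -1); any affine frame gives the same invariant.
1. S lies on line QF with QS:SF = 1:4 ⇒ S = (0, 4/5)
2. P is the centroid of triangle FQY ⇒ P = (1/3, 1/3)
3. E is where the line through Y parallel to DQ meets line PS ⇒ E = (22/31, -6/31)
line EP meets QY at N = (-1/2, 3/2)
P = E + t·(N−E) with t = 14/45, so EP:PN = 14/45:31/45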